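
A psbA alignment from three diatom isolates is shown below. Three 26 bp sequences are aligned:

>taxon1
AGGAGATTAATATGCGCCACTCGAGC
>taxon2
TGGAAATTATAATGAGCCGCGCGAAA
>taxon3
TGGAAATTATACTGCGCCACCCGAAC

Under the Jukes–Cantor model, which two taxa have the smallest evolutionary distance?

taxon2 and taxon3

taxon1–taxon2: 9/26 differ, p = 0.346, d = 0.464.
taxon1–taxon3: 7/26 differ, p = 0.269, d = 0.334.
taxon2–taxon3: 5/26 differ, p = 0.192, d = 0.222.
The smallest distance is between taxon2 and taxon3.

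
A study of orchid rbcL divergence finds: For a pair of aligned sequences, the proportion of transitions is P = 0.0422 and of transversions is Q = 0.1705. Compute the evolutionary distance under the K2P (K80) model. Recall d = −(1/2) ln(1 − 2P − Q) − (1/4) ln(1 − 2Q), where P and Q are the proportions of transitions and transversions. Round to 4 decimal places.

Under the Kimura two-parameter model, d = −½ ln(1 − 2P − Q) − ¼ ln(1 − 2Q).
1 − 2P − Q = 0.7451, giving −½ ln(0.7451) = 0.147118.
1 − 2Q = 0.659, giving −¼ ln(0.659) = 0.104258.
d = 0.147118 + 0.104258 = 0.251376.

0.2514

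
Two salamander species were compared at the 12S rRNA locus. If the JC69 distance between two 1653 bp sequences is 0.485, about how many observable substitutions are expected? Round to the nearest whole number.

Invert JC69: p = (3/4)(1 − e^(−4d/3)) = 0.75 × (1 − e^(-0.646667)) = 0.75 × (1 − 0.523789) = 0.357158.
Expected differing sites = pL ≈ 0.357158 × 1653 = 590.382174 ≈ 590.

590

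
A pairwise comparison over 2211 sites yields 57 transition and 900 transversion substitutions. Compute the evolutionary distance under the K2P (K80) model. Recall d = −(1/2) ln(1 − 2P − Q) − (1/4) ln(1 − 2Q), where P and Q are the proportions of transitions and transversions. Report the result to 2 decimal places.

P = 57/2211 ≈ 0.02578 and Q = 900/2211 ≈ 0.407056.
Under the Kimura two-parameter model, d = −½ ln(1 − 2P − Q) − ¼ ln(1 − 2Q).
1 − 2P − Q = 0.541384, giving −½ ln(0.541384) = 0.306813.
1 − 2Q = 0.185888, giving −¼ ln(0.185888) = 0.420653.
d = 0.306813 + 0.420653 = 0.727466.

0.73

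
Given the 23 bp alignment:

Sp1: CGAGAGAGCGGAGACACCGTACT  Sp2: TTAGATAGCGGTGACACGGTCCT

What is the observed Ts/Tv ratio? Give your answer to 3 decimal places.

0.200

Transitions are A↔G and C↔T; transversions are all other mismatches.
Transitions: 1. Transversions: 5.
R = 1/5 = 0.200.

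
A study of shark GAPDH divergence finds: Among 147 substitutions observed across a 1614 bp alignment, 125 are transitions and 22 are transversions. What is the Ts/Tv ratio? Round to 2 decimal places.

5.68

R = 125/22 = 5.681818… ≈ 5.68 (to 2 d.p.).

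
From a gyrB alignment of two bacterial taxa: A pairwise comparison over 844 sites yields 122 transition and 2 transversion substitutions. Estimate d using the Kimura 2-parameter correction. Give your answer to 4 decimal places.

0.1735

P = 122/844 ≈ 0.14455 and Q = 2/844 ≈ 0.00237.
Under the Kimura two-parameter model, d = −½ ln(1 − 2P − Q) − ¼ ln(1 − 2Q).
1 − 2P − Q = 0.70853, giving −½ ln(0.70853) = 0.172281.
1 − 2Q = 0.99526, giving −¼ ln(0.99526) = 0.001188.
d = 0.172281 + 0.001188 = 0.173469.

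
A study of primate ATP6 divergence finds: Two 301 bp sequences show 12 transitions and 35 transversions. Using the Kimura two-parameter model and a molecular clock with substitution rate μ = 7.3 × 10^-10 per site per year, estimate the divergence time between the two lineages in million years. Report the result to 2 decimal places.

P = 12/301 ≈ 0.039867 and Q = 35/301 ≈ 0.116279.
Under the Kimura two-parameter model, d = −½ ln(1 − 2P − Q) − ¼ ln(1 − 2Q).
1 − 2P − Q = 0.803987, giving −½ ln(0.803987) = 0.109086.
1 − 2Q = 0.767442, giving −¼ ln(0.767442) = 0.066173.
d = 0.109086 + 0.066173 = 0.175259.
Under a molecular clock d = 2μt, so t = d/(2μ) = 0.175259 / (2 × 7.3 × 10^-10) = 120.04 million years.

120.04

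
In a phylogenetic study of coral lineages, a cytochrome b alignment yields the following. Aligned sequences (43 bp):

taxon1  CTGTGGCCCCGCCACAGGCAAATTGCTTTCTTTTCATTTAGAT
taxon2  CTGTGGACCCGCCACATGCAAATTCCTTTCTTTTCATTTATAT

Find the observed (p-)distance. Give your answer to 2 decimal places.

0.09

The sequences differ at 4 of 43 positions (sites 7, 17, 25, 41).
p = 4/43 = 0.093023… ≈ 0.09 (to 2 d.p.).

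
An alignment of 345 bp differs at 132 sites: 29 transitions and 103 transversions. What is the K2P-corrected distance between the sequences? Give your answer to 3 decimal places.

P = 29/345 ≈ 0.084058 and Q = 103/345 ≈ 0.298551.
Under the Kimura two-parameter model, d = −½ ln(1 − 2P − Q) − ¼ ln(1 − 2Q).
1 − 2P − Q = 0.533333, giving −½ ln(0.533333) = 0.314305.
1 − 2Q = 0.402898, giving −¼ ln(0.402898) = 0.227268.
d = 0.314305 + 0.227268 = 0.541573.

0.542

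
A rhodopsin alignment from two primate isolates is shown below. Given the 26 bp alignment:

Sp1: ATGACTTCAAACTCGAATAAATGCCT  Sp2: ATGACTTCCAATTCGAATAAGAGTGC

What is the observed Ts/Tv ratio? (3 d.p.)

Transitions are A↔G and C↔T; transversions are all other mismatches.
Transitions: 4. Transversions: 3.
R = 4/3 = 1.333333… ≈ 1.333 (to 3 d.p.).

1.333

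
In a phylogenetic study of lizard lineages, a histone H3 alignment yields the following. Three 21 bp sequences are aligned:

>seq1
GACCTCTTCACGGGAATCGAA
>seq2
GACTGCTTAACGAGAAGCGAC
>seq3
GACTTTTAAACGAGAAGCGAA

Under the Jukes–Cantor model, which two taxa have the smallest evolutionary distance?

seq1–seq2: 6/21 differ, p = 0.286, d = 0.360.
seq1–seq3: 6/21 differ, p = 0.286, d = 0.360.
seq2–seq3: 4/21 differ, p = 0.190, d = 0.220.
The smallest distance is between seq2 and seq3.

seq2 and seq3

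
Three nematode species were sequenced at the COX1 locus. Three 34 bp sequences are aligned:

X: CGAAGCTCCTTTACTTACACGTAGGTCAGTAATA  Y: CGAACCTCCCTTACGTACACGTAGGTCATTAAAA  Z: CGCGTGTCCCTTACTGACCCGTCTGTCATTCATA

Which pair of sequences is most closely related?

X–Y: 5/34 differ, p = 0.147, d = 0.164.
X–Z: 11/34 differ, p = 0.324, d = 0.423.
Y–Z: 11/34 differ, p = 0.324, d = 0.423.
The smallest distance is between X and Y.

X and Y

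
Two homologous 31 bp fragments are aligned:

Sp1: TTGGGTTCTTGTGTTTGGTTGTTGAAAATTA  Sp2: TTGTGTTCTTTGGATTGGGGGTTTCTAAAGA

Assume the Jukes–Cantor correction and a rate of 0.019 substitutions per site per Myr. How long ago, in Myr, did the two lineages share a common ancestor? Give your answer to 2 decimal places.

12.65

The sequences differ at 11 of 31 sites, so p = 11/31 ≈ 0.354839.
d = −(3/4) ln(1 − 4p/3) = −0.75 ln(1 − 0.473119) = −0.75 ln(0.526881)
  = −0.75 × (-0.640781) = 0.480586 substitutions/site.
Under a molecular clock d = 2μt, so t = d/(2μ) = 0.480586 / (2 × 0.019) = 12.65 Myr.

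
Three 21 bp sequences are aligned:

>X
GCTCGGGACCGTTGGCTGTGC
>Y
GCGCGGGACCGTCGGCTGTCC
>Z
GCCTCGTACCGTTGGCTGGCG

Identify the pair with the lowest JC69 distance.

X and Y

X–Y: 3/21 differ, p = 0.143, d = 0.158.
X–Z: 7/21 differ, p = 0.333, d = 0.441.
Y–Z: 7/21 differ, p = 0.333, d = 0.441.
The smallest distance is between X and Y.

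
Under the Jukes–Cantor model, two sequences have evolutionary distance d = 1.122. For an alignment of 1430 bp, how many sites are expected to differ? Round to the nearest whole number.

Invert JC69: p = (3/4)(1 − e^(−4d/3)) = 0.75 × (1 − e^(-1.496)) = 0.75 × (1 − 0.224024) = 0.581982.
Expected differing sites = pL ≈ 0.581982 × 1430 = 832.23426 ≈ 832.

832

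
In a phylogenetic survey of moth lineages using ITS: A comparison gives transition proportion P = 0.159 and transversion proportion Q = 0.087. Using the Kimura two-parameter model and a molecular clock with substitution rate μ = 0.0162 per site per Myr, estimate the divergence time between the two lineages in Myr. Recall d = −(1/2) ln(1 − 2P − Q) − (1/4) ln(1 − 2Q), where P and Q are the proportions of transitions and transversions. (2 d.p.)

9.49

Under the Kimura two-parameter model, d = −½ ln(1 − 2P − Q) − ¼ ln(1 − 2Q).
1 − 2P − Q = 0.595, giving −½ ln(0.595) = 0.259597.
1 − 2Q = 0.826, giving −¼ ln(0.826) = 0.047790.
d = 0.259597 + 0.047790 = 0.307387.
Under a molecular clock d = 2μt, so t = d/(2μ) = 0.307387 / (2 × 0.0162) = 9.49 Myr.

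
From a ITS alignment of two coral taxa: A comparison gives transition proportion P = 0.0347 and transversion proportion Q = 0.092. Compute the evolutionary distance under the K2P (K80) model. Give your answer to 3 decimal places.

Under the Kimura two-parameter model, d = −½ ln(1 − 2P − Q) − ¼ ln(1 − 2Q).
1 − 2P − Q = 0.8386, giving −½ ln(0.8386) = 0.088011.
1 − 2Q = 0.816, giving −¼ ln(0.816) = 0.050835.
d = 0.088011 + 0.050835 = 0.138846.

0.139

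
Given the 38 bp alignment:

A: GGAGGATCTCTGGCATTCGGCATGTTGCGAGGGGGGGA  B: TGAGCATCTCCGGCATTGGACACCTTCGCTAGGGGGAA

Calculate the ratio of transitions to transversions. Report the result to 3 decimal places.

Transitions are A↔G and C↔T; transversions are all other mismatches.
Transitions: 5. Transversions: 8.
R = 5/8 = 0.625.

0.625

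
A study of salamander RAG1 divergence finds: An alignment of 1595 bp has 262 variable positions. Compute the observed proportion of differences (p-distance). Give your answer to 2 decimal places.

0.16

p = 262/1595 = 0.164263… ≈ 0.16 (to 2 d.p.).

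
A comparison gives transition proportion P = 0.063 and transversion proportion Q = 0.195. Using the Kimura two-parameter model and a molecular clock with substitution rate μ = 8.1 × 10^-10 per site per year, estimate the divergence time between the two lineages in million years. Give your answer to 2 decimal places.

Under the Kimura two-parameter model, d = −½ ln(1 − 2P − Q) − ¼ ln(1 − 2Q).
1 − 2P − Q = 0.679, giving −½ ln(0.679) = 0.193567.
1 − 2Q = 0.61, giving −¼ ln(0.61) = 0.123574.
d = 0.193567 + 0.123574 = 0.317141.
Under a molecular clock d = 2μt, so t = d/(2μ) = 0.317141 / (2 × 8.1 × 10^-10) = 195.77 million years.

195.77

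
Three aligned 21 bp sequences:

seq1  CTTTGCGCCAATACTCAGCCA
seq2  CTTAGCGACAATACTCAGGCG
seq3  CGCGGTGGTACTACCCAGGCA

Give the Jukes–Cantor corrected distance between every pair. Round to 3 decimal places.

seq1–seq2: 4/21 sites differ → p ≈ 0.190476, d = −0.75 ln(1 − 0.253968) = 0.219740 ≈ 0.220.
seq1–seq3: 9/21 sites differ → p ≈ 0.428571, d = −0.75 ln(1 − 0.571428) = 0.635472 ≈ 0.635.
seq2–seq3: 9/21 sites differ → p ≈ 0.428571, d = −0.75 ln(1 − 0.571428) = 0.635472 ≈ 0.635.

d(seq1,seq2) = 0.220, d(seq1,seq3) = 0.635, d(seq2,seq3) = 0.635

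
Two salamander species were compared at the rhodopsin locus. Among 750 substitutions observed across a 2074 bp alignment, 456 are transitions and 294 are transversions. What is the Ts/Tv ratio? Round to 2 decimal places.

R = 456/294 = 1.551020… ≈ 1.55 (to 2 d.p.).

1.55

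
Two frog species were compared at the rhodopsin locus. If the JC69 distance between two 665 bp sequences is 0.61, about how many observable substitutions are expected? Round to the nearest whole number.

Invert JC69: p = (3/4)(1 − e^(−4d/3)) = 0.75 × (1 − e^(-0.813333)) = 0.75 × (1 − 0.443378) = 0.417467.
Expected differing sites = pL ≈ 0.417467 × 665 = 277.615555 ≈ 278.

278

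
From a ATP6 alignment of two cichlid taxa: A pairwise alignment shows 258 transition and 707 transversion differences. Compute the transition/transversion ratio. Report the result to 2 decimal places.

0.36

R = 258/707 = 0.364922… ≈ 0.36 (to 2 d.p.).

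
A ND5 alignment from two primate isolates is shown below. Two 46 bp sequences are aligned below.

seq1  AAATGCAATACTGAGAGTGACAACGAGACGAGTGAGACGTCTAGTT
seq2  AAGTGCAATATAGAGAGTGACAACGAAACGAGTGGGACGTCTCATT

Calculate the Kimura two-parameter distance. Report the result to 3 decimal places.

0.174

Of 46 sites, 5 differences are transitions and 2 are transversions, so P = 5/46 ≈ 0.108696 and Q = 2/46 ≈ 0.043478.
Under the Kimura two-parameter model, d = −½ ln(1 − 2P − Q) − ¼ ln(1 − 2Q).
1 − 2P − Q = 0.73913, giving −½ ln(0.73913) = 0.151141.
1 − 2Q = 0.913044, giving −¼ ln(0.913044) = 0.022743.
d = 0.151141 + 0.022743 = 0.173884.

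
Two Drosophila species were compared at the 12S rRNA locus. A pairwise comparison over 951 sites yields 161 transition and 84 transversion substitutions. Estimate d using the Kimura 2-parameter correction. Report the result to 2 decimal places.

0.33

P = 161/951 ≈ 0.169295 and Q = 84/951 ≈ 0.088328.
Under the Kimura two-parameter model, d = −½ ln(1 − 2P − Q) − ¼ ln(1 − 2Q).
1 − 2P − Q = 0.573082, giving −½ ln(0.573082) = 0.278363.
1 − 2Q = 0.823344, giving −¼ ln(0.823344) = 0.048595.
d = 0.278363 + 0.048595 = 0.326958.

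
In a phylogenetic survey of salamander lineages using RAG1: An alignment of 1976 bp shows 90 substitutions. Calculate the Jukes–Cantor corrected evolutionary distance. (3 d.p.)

0.047

p = 90/1976 ≈ 0.045547.
d = −(3/4) ln(1 − 4p/3) = −0.75 ln(1 − 0.060729) = −0.75 ln(0.939271)
  = −0.75 × (-0.062651) = 0.046988 substitutions/site.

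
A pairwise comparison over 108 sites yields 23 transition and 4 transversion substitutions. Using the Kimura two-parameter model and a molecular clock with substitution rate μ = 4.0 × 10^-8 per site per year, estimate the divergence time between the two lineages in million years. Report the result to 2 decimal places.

P = 23/108 ≈ 0.212963 and Q = 4/108 ≈ 0.037037.
Under the Kimura two-parameter model, d = −½ ln(1 − 2P − Q) − ¼ ln(1 − 2Q).
1 − 2P − Q = 0.537037, giving −½ ln(0.537037) = 0.310844.
1 − 2Q = 0.925926, giving −¼ ln(0.925926) = 0.019240.
d = 0.310844 + 0.019240 = 0.330084.
Under a molecular clock d = 2μt, so t = d/(2μ) = 0.330084 / (2 × 4.0 × 10^-8) = 4.13 million years.

4.13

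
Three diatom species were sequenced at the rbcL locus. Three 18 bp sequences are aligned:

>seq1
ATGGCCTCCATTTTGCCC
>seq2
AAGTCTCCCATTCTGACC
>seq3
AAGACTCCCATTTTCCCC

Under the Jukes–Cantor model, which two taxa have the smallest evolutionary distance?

seq2 and seq3

seq1–seq2: 6/18 differ, p = 0.333, d = 0.441.
seq1–seq3: 5/18 differ, p = 0.278, d = 0.347.
seq2–seq3: 4/18 differ, p = 0.222, d = 0.264.
The smallest distance is between seq2 and seq3.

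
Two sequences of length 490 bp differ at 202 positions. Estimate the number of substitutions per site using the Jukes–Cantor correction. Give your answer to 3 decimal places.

p = 202/490 ≈ 0.412245.
d = −(3/4) ln(1 − 4p/3) = −0.75 ln(1 − 0.54966) = −0.75 ln(0.45034)
  = −0.75 × (-0.797752) = 0.598314 substitutions/site.

0.598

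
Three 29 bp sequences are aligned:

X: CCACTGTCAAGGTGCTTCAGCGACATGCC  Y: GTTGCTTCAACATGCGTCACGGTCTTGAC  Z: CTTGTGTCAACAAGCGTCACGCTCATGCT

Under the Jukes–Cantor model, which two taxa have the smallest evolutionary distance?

X–Y: 14/29 differ, p = 0.483, d = 0.774.
X–Z: 12/29 differ, p = 0.414, d = 0.602.
Y–Z: 8/29 differ, p = 0.276, d = 0.344.
The smallest distance is between Y and Z.

Y and Z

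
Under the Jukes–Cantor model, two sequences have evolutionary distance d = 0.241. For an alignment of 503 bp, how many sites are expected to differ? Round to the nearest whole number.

104

Invert JC69: p = (3/4)(1 − e^(−4d/3)) = 0.75 × (1 − e^(-0.321333)) = 0.75 × (1 − 0.725182) = 0.206114.
Expected differing sites = pL ≈ 0.206114 × 503 = 103.675342 ≈ 104.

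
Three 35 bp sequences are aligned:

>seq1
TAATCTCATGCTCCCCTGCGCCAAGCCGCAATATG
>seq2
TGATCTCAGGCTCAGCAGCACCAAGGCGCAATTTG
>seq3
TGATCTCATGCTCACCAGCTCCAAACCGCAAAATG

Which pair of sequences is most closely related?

seq1 and seq3

seq1–seq2: 8/35 differ, p = 0.229, d = 0.273.
seq1–seq3: 6/35 differ, p = 0.171, d = 0.195.
seq2–seq3: 7/35 differ, p = 0.200, d = 0.233.
The smallest distance is between seq1 and seq3.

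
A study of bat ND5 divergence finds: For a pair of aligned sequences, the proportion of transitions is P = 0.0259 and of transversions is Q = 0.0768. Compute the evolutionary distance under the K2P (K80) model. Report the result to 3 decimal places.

0.111

Under the Kimura two-parameter model, d = −½ ln(1 − 2P − Q) − ¼ ln(1 − 2Q).
1 − 2P − Q = 0.8714, giving −½ ln(0.8714) = 0.068827.
1 − 2Q = 0.8464, giving −¼ ln(0.8464) = 0.041691.
d = 0.068827 + 0.041691 = 0.110518.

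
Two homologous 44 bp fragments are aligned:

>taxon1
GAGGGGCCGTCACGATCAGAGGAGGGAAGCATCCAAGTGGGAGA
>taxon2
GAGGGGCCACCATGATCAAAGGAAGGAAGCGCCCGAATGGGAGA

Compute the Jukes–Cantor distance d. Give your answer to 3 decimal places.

0.239

The sequences differ at 9 of 44 sites (9, 10, 13, 19, 24, 31, 32, 35, 37), so p = 9/44 ≈ 0.204545.
d = −(3/4) ln(1 − 4p/3) = −0.75 ln(1 − 0.272727) = −0.75 ln(0.727273)
  = −0.75 × (-0.318453) = 0.238840 substitutions/site.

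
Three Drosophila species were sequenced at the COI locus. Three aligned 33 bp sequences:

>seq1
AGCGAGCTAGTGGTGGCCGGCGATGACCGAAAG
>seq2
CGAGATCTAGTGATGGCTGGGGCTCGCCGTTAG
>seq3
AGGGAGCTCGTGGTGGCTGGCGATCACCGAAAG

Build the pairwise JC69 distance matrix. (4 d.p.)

seq1–seq2: 11/33 sites differ → p ≈ 0.333333, d = −0.75 ln(1 − 0.444444) = 0.440839 ≈ 0.4408.
seq1–seq3: 4/33 sites differ → p ≈ 0.121212, d = −0.75 ln(1 − 0.161616) = 0.132209 ≈ 0.1322.
seq2–seq3: 10/33 sites differ → p ≈ 0.30303, d = −0.75 ln(1 − 0.40404) = 0.388186 ≈ 0.3882.

d(seq1,seq2) = 0.4408, d(seq1,seq3) = 0.1322, d(seq2,seq3) = 0.3882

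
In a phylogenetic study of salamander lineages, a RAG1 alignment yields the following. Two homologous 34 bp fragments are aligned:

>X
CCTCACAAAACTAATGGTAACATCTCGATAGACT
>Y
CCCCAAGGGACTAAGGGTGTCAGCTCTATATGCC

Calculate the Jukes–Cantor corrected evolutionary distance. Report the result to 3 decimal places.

0.535

The sequences differ at 13 of 34 sites, so p = 13/34 ≈ 0.382353.
d = −(3/4) ln(1 − 4p/3) = −0.75 ln(1 − 0.509804) = −0.75 ln(0.490196)
  = −0.75 × (-0.712950) = 0.534713 substitutions/site.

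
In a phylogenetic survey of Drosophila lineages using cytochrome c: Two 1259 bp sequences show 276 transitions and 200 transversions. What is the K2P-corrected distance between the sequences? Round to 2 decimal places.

0.55

P = 276/1259 ≈ 0.219222 and Q = 200/1259 ≈ 0.158856.
Under the Kimura two-parameter model, d = −½ ln(1 − 2P − Q) − ¼ ln(1 − 2Q).
1 − 2P − Q = 0.4027, giving −½ ln(0.4027) = 0.454782.
1 − 2Q = 0.682288, giving −¼ ln(0.682288) = 0.095576.
d = 0.454782 + 0.095576 = 0.550358.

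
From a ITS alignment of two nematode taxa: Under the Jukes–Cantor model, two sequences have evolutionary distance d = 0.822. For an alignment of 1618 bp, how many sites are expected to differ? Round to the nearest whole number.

808

Invert JC69: p = (3/4)(1 − e^(−4d/3)) = 0.75 × (1 − e^(-1.096)) = 0.75 × (1 − 0.334205) = 0.499346.
Expected differing sites = pL ≈ 0.499346 × 1618 = 807.941828 ≈ 808.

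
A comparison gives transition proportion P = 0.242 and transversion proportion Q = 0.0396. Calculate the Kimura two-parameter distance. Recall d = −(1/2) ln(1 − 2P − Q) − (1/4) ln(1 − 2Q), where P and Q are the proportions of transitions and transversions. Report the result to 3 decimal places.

0.391

Under the Kimura two-parameter model, d = −½ ln(1 − 2P − Q) − ¼ ln(1 − 2Q).
1 − 2P − Q = 0.4764, giving −½ ln(0.4764) = 0.370749.
1 − 2Q = 0.9208, giving −¼ ln(0.9208) = 0.020628.
d = 0.370749 + 0.020628 = 0.391377.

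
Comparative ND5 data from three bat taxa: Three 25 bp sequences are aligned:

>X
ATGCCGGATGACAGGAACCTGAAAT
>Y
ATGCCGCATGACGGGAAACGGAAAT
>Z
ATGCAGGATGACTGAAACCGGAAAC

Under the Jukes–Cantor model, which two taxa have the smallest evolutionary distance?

X and Y

X–Y: 4/25 differ, p = 0.160, d = 0.180.
X–Z: 5/25 differ, p = 0.200, d = 0.233.
Y–Z: 6/25 differ, p = 0.240, d = 0.289.
The smallest distance is between X and Y.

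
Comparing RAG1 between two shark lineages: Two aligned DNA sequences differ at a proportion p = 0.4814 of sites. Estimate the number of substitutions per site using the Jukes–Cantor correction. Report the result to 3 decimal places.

0.770

d = −(3/4) ln(1 − 4p/3) = −0.75 ln(1 − 0.641867) = −0.75 ln(0.358133)
  = −0.75 × (-1.026851) = 0.770138 substitutions/site.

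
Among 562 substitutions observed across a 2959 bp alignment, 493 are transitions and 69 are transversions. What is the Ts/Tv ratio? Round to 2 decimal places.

R = 493/69 = 7.144927… ≈ 7.14 (to 2 d.p.).

7.14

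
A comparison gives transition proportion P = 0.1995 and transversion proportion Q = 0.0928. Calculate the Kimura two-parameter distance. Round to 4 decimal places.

Under the Kimura two-parameter model, d = −½ ln(1 − 2P − Q) − ¼ ln(1 − 2Q).
1 − 2P − Q = 0.5082, giving −½ ln(0.5082) = 0.338440.
1 − 2Q = 0.8144, giving −¼ ln(0.8144) = 0.051326.
d = 0.338440 + 0.051326 = 0.389766.

0.3898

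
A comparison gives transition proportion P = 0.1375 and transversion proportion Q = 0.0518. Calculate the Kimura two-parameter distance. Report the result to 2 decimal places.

Under the Kimura two-parameter model, d = −½ ln(1 − 2P − Q) − ¼ ln(1 − 2Q).
1 − 2P − Q = 0.6732, giving −½ ln(0.6732) = 0.197856.
1 − 2Q = 0.8964, giving −¼ ln(0.8964) = 0.027342.
d = 0.197856 + 0.027342 = 0.225198.

0.23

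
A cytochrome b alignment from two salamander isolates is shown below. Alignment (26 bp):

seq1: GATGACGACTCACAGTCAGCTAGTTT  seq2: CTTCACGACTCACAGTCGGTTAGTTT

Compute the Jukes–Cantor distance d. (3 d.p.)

The sequences differ at 5 of 26 sites (1, 2, 4, 18, 20), so p = 5/26 ≈ 0.192308.
d = −(3/4) ln(1 − 4p/3) = −0.75 ln(1 − 0.256411) = −0.75 ln(0.743589)
  = −0.75 × (-0.296267) = 0.222200 substitutions/site.

0.222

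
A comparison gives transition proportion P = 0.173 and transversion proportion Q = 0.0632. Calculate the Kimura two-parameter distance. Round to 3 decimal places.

Under the Kimura two-parameter model, d = −½ ln(1 − 2P − Q) − ¼ ln(1 − 2Q).
1 − 2P − Q = 0.5908, giving −½ ln(0.5908) = 0.263139.
1 − 2Q = 0.8736, giving −¼ ln(0.8736) = 0.033783.
d = 0.263139 + 0.033783 = 0.296922.

0.297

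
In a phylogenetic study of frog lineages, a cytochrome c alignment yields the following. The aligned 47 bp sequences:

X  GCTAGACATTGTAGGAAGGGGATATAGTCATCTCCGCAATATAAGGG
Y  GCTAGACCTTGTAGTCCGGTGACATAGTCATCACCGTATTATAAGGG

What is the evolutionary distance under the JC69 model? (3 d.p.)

0.221

The sequences differ at 9 of 47 sites (8, 15, 16, 17, 20, 23, 33, 37, 39), so p = 9/47 ≈ 0.191489.
d = −(3/4) ln(1 − 4p/3) = −0.75 ln(1 − 0.255319) = −0.75 ln(0.744681)
  = −0.75 × (-0.294799) = 0.221099 substitutions/site.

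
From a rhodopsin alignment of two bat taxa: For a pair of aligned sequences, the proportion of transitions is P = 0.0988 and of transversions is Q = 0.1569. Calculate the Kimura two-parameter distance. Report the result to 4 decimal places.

Under the Kimura two-parameter model, d = −½ ln(1 − 2P − Q) − ¼ ln(1 − 2Q).
1 − 2P − Q = 0.6455, giving −½ ln(0.6455) = 0.218865.
1 − 2Q = 0.6862, giving −¼ ln(0.6862) = 0.094147.
d = 0.218865 + 0.094147 = 0.313012.

0.3130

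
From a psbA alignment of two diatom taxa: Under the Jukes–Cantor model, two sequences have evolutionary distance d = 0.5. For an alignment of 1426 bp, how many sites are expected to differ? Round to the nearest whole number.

520

Invert JC69: p = (3/4)(1 − e^(−4d/3)) = 0.75 × (1 − e^(-0.666667)) = 0.75 × (1 − 0.513417) = 0.364937.
Expected differing sites = pL ≈ 0.364937 × 1426 = 520.400162 ≈ 520.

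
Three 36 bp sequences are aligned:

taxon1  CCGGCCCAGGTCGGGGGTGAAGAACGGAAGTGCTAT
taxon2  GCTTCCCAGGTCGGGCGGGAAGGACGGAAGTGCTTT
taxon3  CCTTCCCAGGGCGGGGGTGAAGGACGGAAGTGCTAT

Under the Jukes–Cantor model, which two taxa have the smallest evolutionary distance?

taxon1–taxon2: 7/36 differ, p = 0.194, d = 0.225.
taxon1–taxon3: 4/36 differ, p = 0.111, d = 0.120.
taxon2–taxon3: 5/36 differ, p = 0.139, d = 0.154.
The smallest distance is between taxon1 and taxon3.

taxon1 and taxon3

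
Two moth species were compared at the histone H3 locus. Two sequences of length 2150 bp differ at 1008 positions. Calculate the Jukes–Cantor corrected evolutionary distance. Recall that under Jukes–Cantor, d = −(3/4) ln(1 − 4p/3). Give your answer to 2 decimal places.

p = 1008/2150 ≈ 0.468837.
d = −(3/4) ln(1 − 4p/3) = −0.75 ln(1 − 0.625116) = −0.75 ln(0.374884)
  = −0.75 × (-0.981139) = 0.735854 substitutions/site.

0.74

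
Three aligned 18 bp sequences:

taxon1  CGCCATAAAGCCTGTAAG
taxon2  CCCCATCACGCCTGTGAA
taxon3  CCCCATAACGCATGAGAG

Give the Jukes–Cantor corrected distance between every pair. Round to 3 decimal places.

d(taxon1,taxon2) = 0.347, d(taxon1,taxon3) = 0.347, d(taxon2,taxon3) = 0.264

taxon1–taxon2: 5/18 sites differ → p ≈ 0.277778, d = −0.75 ln(1 − 0.370371) = 0.346968 ≈ 0.347.
taxon1–taxon3: 5/18 sites differ → p ≈ 0.277778, d = −0.75 ln(1 − 0.370371) = 0.346968 ≈ 0.347.
taxon2–taxon3: 4/18 sites differ → p ≈ 0.222222, d = −0.75 ln(1 − 0.296296) = 0.263548 ≈ 0.264.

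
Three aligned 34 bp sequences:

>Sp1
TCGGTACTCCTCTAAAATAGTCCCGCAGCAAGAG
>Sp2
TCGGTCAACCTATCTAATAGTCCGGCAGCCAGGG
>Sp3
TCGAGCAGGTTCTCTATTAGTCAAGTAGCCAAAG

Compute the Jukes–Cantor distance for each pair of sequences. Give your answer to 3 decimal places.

Sp1–Sp2: 9/34 sites differ → p ≈ 0.264706, d = −0.75 ln(1 − 0.352941) = 0.326488 ≈ 0.326.
Sp1–Sp3: 15/34 sites differ → p ≈ 0.441176, d = −0.75 ln(1 − 0.588235) = 0.665477 ≈ 0.665.
Sp2–Sp3: 12/34 sites differ → p ≈ 0.352941, d = −0.75 ln(1 − 0.470588) = 0.476991 ≈ 0.477.

d(Sp1,Sp2) = 0.326, d(Sp1,Sp3) = 0.665, d(Sp2,Sp3) = 0.477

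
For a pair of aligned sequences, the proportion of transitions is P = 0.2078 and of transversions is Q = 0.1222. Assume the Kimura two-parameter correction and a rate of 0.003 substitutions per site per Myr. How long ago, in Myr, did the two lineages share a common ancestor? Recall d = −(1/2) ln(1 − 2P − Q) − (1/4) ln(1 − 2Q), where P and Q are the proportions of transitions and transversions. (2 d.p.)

Under the Kimura two-parameter model, d = −½ ln(1 − 2P − Q) − ¼ ln(1 − 2Q).
1 − 2P − Q = 0.4622, giving −½ ln(0.4622) = 0.385879.
1 − 2Q = 0.7556, giving −¼ ln(0.7556) = 0.070061.
d = 0.385879 + 0.070061 = 0.455940.
Under a molecular clock d = 2μt, so t = d/(2μ) = 0.455940 / (2 × 0.003) = 75.99 Myr.

75.99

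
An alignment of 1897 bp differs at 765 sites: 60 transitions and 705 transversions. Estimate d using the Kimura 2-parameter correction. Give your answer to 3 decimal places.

0.625

P = 60/1897 ≈ 0.031629 and Q = 705/1897 ≈ 0.371639.
Under the Kimura two-parameter model, d = −½ ln(1 − 2P − Q) − ¼ ln(1 − 2Q).
1 − 2P − Q = 0.565103, giving −½ ln(0.565103) = 0.285374.
1 − 2Q = 0.256722, giving −¼ ln(0.256722) = 0.339940.
d = 0.285374 + 0.339940 = 0.625314.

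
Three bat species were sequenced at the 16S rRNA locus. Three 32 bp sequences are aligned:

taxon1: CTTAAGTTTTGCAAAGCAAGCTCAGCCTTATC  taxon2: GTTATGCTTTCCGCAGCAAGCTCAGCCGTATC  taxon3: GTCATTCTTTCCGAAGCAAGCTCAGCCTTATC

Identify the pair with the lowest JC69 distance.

taxon1–taxon2: 7/32 differ, p = 0.219, d = 0.259.
taxon1–taxon3: 7/32 differ, p = 0.219, d = 0.259.
taxon2–taxon3: 4/32 differ, p = 0.125, d = 0.137.
The smallest distance is between taxon2 and taxon3.

taxon2 and taxon3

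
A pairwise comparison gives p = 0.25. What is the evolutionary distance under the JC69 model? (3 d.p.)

d = −(3/4) ln(1 − 4p/3) = −0.75 ln(1 − 0.333333) = −0.75 ln(0.666667)
  = −0.75 × (-0.405465) = 0.304099 substitutions/site.

0.304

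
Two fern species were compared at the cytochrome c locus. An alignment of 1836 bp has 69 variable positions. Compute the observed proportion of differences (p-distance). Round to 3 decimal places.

0.038

p = 69/1836 = 0.037581… ≈ 0.038 (to 3 d.p.).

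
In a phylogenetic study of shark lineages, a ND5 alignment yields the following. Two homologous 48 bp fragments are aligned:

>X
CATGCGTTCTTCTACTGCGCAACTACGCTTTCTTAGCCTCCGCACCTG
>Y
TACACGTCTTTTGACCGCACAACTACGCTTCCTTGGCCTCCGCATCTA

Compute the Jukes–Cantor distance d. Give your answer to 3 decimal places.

The sequences differ at 13 of 48 sites, so p = 13/48 ≈ 0.270833.
d = −(3/4) ln(1 − 4p/3) = −0.75 ln(1 − 0.361111) = −0.75 ln(0.638889)
  = −0.75 × (-0.448025) = 0.336019 substitutions/site.

0.336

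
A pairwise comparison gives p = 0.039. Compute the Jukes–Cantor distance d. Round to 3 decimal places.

0.040

d = −(3/4) ln(1 − 4p/3) = −0.75 ln(1 − 0.052) = −0.75 ln(0.948)
  = −0.75 × (-0.053401) = 0.040051 substitutions/site.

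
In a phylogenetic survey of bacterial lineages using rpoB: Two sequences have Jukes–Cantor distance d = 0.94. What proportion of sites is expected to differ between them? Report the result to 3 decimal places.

0.536

p = (3/4)(1 − e^(−4d/3)) = 0.75 × (1 − e^(-1.253333)) = 0.75 × (1 − 0.285551) = 0.535837.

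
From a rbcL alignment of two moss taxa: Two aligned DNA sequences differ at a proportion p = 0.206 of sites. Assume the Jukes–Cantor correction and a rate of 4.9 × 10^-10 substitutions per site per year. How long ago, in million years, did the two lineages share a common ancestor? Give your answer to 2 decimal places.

245.76

d = −(3/4) ln(1 − 4p/3) = −0.75 ln(1 − 0.274667) = −0.75 ln(0.725333)
  = −0.75 × (-0.321124) = 0.240843 substitutions/site.
Under a molecular clock d = 2μt, so t = d/(2μ) = 0.240843 / (2 × 4.9 × 10^-10) = 245.76 million years.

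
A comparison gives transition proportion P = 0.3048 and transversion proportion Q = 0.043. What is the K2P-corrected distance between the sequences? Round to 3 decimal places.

Under the Kimura two-parameter model, d = −½ ln(1 − 2P − Q) − ¼ ln(1 − 2Q).
1 − 2P − Q = 0.3474, giving −½ ln(0.3474) = 0.528639.
1 − 2Q = 0.914, giving −¼ ln(0.914) = 0.022481.
d = 0.528639 + 0.022481 = 0.551120.

0.551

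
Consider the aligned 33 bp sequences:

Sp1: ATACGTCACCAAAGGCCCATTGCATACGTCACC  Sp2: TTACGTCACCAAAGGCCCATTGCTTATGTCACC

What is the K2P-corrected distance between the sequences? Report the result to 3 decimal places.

Of 33 sites, 1 differences are transitions and 2 are transversions, so P = 1/33 ≈ 0.030303 and Q = 2/33 ≈ 0.060606.
Under the Kimura two-parameter model, d = −½ ln(1 − 2P − Q) − ¼ ln(1 − 2Q).
1 − 2P − Q = 0.878788, giving −½ ln(0.878788) = 0.064606.
1 − 2Q = 0.878788, giving −¼ ln(0.878788) = 0.032303.
d = 0.064606 + 0.032303 = 0.096909.

0.097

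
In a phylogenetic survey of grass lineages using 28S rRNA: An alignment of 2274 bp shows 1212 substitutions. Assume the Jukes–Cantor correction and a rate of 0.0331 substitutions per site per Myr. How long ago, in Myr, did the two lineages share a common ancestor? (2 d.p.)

14.05

p = 1212/2274 ≈ 0.532982.
d = −(3/4) ln(1 − 4p/3) = −0.75 ln(1 − 0.710643) = −0.75 ln(0.289357)
  = −0.75 × (-1.240094) = 0.930071 substitutions/site.
Under a molecular clock d = 2μt, so t = d/(2μ) = 0.930071 / (2 × 0.0331) = 14.05 Myr.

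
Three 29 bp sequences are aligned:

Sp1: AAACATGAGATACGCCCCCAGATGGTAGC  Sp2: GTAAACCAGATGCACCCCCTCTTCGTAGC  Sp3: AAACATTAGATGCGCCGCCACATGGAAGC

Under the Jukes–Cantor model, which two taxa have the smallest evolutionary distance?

Sp1–Sp2: 11/29 differ, p = 0.379, d = 0.529.
Sp1–Sp3: 5/29 differ, p = 0.172, d = 0.196.
Sp2–Sp3: 11/29 differ, p = 0.379, d = 0.529.
The smallest distance is between Sp1 and Sp3.

Sp1 and Sp3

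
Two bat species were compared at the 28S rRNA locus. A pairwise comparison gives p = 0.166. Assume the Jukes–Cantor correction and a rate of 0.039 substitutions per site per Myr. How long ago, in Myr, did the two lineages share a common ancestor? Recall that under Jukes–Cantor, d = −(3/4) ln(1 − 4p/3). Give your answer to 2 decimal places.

2.41

d = −(3/4) ln(1 − 4p/3) = −0.75 ln(1 − 0.221333) = −0.75 ln(0.778667)
  = −0.75 × (-0.250172) = 0.187629 substitutions/site.
Under a molecular clock d = 2μt, so t = d/(2μ) = 0.187629 / (2 × 0.039) = 2.41 Myr.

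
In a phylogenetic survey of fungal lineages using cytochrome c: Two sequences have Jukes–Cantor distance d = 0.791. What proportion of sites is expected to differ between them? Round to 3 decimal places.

0.489

p = (3/4)(1 − e^(−4d/3)) = 0.75 × (1 − e^(-1.054667)) = 0.75 × (1 − 0.348308) = 0.488769.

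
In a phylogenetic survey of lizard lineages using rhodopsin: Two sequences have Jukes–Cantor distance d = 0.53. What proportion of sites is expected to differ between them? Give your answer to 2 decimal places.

p = (3/4)(1 − e^(−4d/3)) = 0.75 × (1 − e^(-0.706667)) = 0.75 × (1 − 0.493286) = 0.380036.

0.38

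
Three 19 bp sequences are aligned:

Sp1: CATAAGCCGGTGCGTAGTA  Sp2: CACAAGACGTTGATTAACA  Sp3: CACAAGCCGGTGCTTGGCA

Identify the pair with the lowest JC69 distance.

Sp1–Sp2: 7/19 differ, p = 0.368, d = 0.507.
Sp1–Sp3: 4/19 differ, p = 0.211, d = 0.247.
Sp2–Sp3: 5/19 differ, p = 0.263, d = 0.324.
The smallest distance is between Sp1 and Sp3.

Sp1 and Sp3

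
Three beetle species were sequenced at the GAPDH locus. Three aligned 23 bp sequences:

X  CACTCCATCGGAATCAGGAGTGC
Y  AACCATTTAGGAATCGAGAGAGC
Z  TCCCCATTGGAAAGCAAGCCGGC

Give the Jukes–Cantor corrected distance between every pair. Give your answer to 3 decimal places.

X–Y: 9/23 sites differ → p ≈ 0.391304, d = −0.75 ln(1 − 0.521739) = 0.553199 ≈ 0.553.
X–Z: 12/23 sites differ → p ≈ 0.521739, d = −0.75 ln(1 − 0.695652) = 0.892188 ≈ 0.892.
Y–Z: 11/23 sites differ → p ≈ 0.478261, d = −0.75 ln(1 − 0.637681) = 0.761423 ≈ 0.761.

d(X,Y) = 0.553, d(X,Z) = 0.892, d(Y,Z) = 0.761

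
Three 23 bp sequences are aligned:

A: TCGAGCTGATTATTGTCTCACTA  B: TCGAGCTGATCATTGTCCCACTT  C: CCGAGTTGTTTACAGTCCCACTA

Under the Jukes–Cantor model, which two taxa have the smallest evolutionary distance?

A and B

A–B: 3/23 differ, p = 0.130, d = 0.143.
A–C: 6/23 differ, p = 0.261, d = 0.321.
B–C: 7/23 differ, p = 0.304, d = 0.390.
The smallest distance is between A and B.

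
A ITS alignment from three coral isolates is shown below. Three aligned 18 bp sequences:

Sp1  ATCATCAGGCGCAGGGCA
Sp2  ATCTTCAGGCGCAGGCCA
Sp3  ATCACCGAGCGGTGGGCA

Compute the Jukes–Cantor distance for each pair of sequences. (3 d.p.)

d(Sp1,Sp2) = 0.120, d(Sp1,Sp3) = 0.347, d(Sp2,Sp3) = 0.548

Sp1–Sp2: 2/18 sites differ → p ≈ 0.111111, d = −0.75 ln(1 − 0.148148) = 0.120257 ≈ 0.120.
Sp1–Sp3: 5/18 sites differ → p ≈ 0.277778, d = −0.75 ln(1 − 0.370371) = 0.346968 ≈ 0.347.
Sp2–Sp3: 7/18 sites differ → p ≈ 0.388889, d = −0.75 ln(1 − 0.518519) = 0.548166 ≈ 0.548.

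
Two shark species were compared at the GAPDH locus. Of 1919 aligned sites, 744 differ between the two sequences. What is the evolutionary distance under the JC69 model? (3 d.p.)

0.546

p = 744/1919 ≈ 0.387702.
d = −(3/4) ln(1 − 4p/3) = −0.75 ln(1 − 0.516936) = −0.75 ln(0.483064)
  = −0.75 × (-0.727606) = 0.545705 substitutions/site.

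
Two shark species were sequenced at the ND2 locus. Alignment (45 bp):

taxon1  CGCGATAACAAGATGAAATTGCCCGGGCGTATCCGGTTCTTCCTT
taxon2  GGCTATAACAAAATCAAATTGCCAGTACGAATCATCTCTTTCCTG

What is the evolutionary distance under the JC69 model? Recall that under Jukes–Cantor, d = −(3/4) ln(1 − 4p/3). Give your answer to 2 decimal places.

0.40

The sequences differ at 14 of 45 sites, so p = 14/45 ≈ 0.311111.
d = −(3/4) ln(1 − 4p/3) = −0.75 ln(1 − 0.414815) = −0.75 ln(0.585185)
  = −0.75 × (-0.535827) = 0.401870 substitutions/site.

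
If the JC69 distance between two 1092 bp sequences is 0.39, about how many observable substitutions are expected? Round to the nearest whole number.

Invert JC69: p = (3/4)(1 − e^(−4d/3)) = 0.75 × (1 − e^(-0.52)) = 0.75 × (1 − 0.594521) = 0.304109.
Expected differing sites = pL ≈ 0.304109 × 1092 = 332.087028 ≈ 332.

332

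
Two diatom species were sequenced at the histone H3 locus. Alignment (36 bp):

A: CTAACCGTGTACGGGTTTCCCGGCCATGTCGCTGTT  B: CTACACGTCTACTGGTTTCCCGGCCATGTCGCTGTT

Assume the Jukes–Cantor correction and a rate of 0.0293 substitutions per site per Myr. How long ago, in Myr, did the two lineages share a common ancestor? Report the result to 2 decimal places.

2.05

The sequences differ at 4 of 36 sites (4, 5, 9, 13), so p = 4/36 ≈ 0.111111.
d = −(3/4) ln(1 − 4p/3) = −0.75 ln(1 − 0.148148) = −0.75 ln(0.851852)
  = −0.75 × (-0.160342) = 0.120257 substitutions/site.
Under a molecular clock d = 2μt, so t = d/(2μ) = 0.120257 / (2 × 0.0293) = 2.05 Myr.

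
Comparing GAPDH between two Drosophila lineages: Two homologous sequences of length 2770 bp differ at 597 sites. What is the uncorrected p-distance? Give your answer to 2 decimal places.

p = 597/2770 = 0.215523… ≈ 0.22 (to 2 d.p.).

0.22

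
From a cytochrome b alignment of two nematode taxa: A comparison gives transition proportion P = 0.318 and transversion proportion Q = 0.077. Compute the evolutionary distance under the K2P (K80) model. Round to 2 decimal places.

0.67

Under the Kimura two-parameter model, d = −½ ln(1 − 2P − Q) − ¼ ln(1 − 2Q).
1 − 2P − Q = 0.287, giving −½ ln(0.287) = 0.624137.
1 − 2Q = 0.846, giving −¼ ln(0.846) = 0.041809.
d = 0.624137 + 0.041809 = 0.665946.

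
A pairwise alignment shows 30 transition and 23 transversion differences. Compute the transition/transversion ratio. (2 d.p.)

R = 30/23 = 1.304347… ≈ 1.30 (to 2 d.p.).

1.30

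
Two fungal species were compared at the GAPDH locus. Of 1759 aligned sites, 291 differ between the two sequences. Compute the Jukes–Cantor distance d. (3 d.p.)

0.187

p = 291/1759 ≈ 0.165435.
d = −(3/4) ln(1 − 4p/3) = −0.75 ln(1 − 0.22058) = −0.75 ln(0.77942)
  = −0.75 × (-0.249205) = 0.186904 substitutions/site.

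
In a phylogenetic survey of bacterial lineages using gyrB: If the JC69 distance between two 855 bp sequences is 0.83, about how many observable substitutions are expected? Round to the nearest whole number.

429

Invert JC69: p = (3/4)(1 − e^(−4d/3)) = 0.75 × (1 − e^(-1.106667)) = 0.75 × (1 − 0.330659) = 0.502006.
Expected differing sites = pL ≈ 0.502006 × 855 = 429.21513 ≈ 429.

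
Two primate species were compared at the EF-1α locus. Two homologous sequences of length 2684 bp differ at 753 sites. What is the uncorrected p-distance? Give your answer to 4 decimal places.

0.2806

p = 753/2684 = 0.280551… ≈ 0.2806 (to 4 d.p.).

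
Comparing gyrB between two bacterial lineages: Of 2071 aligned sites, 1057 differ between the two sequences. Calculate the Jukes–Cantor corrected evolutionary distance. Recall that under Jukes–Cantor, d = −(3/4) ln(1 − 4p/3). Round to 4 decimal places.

p = 1057/2071 ≈ 0.510381.
d = −(3/4) ln(1 − 4p/3) = −0.75 ln(1 − 0.680508) = −0.75 ln(0.319492)
  = −0.75 × (-1.141023) = 0.855767 substitutions/site.

0.8558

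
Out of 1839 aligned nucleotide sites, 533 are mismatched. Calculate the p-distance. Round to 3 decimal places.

0.290

p = 533/1839 = 0.289831… ≈ 0.290 (to 3 d.p.).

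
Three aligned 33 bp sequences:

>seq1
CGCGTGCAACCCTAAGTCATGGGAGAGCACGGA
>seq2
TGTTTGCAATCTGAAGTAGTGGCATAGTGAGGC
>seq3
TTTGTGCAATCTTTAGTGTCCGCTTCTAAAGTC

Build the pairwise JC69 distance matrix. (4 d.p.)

seq1–seq2: 14/33 sites differ → p ≈ 0.424242, d = −0.75 ln(1 − 0.565656) = 0.625439 ≈ 0.6254.
seq1–seq3: 19/33 sites differ → p ≈ 0.575758, d = −0.75 ln(1 − 0.767677) = 1.094720 ≈ 1.0947.
seq2–seq3: 14/33 sites differ → p ≈ 0.424242, d = −0.75 ln(1 − 0.565656) = 0.625439 ≈ 0.6254.

d(seq1,seq2) = 0.6254, d(seq1,seq3) = 1.0947, d(seq2,seq3) = 0.6254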